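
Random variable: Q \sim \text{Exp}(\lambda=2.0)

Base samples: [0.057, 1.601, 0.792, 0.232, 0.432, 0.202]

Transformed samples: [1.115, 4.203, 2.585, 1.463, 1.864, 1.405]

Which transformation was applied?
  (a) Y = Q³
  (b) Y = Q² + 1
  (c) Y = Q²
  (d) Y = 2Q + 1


Checking option (d) Y = 2Q + 1:
  Q = 0.057 -> Y = 1.115 ✓
  Q = 1.601 -> Y = 4.203 ✓
  Q = 0.792 -> Y = 2.585 ✓
All samples match this transformation.

(d) 2Q + 1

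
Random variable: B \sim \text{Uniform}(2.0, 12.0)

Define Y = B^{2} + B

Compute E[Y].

E[Y] = 1*E[B²] + 1*E[B]
E[B] = 7
E[B²] = Var(B) + (E[B])² = 8.3333333 + 49 = 57.333333
E[Y] = 1*57.333333 + 1*7 = 64.333333

64.333333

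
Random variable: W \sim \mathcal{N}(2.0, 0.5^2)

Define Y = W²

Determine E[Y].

Using E[X²] = Var(X) + (E[X])²:
E[W] = 2
Var(W) = 0.5^2 = 0.25
E[W²] = 0.25 + 2² = 0.25 + 4 = 4.25

4.25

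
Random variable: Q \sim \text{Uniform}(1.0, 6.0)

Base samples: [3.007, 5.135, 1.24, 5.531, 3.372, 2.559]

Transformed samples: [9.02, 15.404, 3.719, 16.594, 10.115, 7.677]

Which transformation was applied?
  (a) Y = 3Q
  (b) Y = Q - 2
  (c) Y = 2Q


Checking option (a) Y = 3Q:
  Q = 3.007 -> Y = 9.02 ✓
  Q = 5.135 -> Y = 15.404 ✓
  Q = 1.24 -> Y = 3.719 ✓
All samples match this transformation.

(a) 3Q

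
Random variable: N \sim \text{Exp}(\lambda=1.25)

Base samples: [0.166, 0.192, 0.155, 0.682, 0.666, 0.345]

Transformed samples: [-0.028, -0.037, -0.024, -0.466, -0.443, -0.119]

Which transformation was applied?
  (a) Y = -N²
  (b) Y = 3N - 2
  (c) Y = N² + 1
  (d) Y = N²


Checking option (a) Y = -N²:
  N = 0.166 -> Y = -0.028 ✓
  N = 0.192 -> Y = -0.037 ✓
  N = 0.155 -> Y = -0.024 ✓
All samples match this transformation.

(a) -N²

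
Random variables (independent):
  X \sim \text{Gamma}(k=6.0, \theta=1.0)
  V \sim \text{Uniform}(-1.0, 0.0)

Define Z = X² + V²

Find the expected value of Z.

E[Z] = E[X²] + E[V²]
E[X²] = Var(X) + E[X]² = 6 + 36 = 42
E[V²] = Var(V) + E[V]² = 0.083333333 + 0.25 = 0.33333333
E[Z] = 42 + 0.33333333 = 42.333333

42.333333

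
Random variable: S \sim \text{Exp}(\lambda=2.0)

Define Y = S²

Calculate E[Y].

E[S²] = Var(S) + (E[S])² = 0.25 + 0.25 = 0.5

0.5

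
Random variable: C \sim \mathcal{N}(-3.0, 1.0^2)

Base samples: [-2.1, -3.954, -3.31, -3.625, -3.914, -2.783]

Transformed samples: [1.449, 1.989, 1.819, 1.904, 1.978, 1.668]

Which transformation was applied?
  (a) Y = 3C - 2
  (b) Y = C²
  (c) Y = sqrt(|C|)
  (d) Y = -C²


Checking option (c) Y = sqrt(|C|):
  C = -2.1 -> Y = 1.449 ✓
  C = -3.954 -> Y = 1.989 ✓
  C = -3.31 -> Y = 1.819 ✓
All samples match this transformation.

(c) sqrt(|C|)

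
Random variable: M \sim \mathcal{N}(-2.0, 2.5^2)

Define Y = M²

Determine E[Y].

Using E[X²] = Var(X) + (E[X])²:
E[M] = -2
Var(M) = 2.5^2 = 6.25
E[M²] = 6.25 + (-2)² = 6.25 + 4 = 10.25

10.25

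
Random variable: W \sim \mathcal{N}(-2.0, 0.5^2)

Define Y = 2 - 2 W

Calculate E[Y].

For Y = -2W + 2:
E[Y] = -2 * E[W] + 2
E[W] = -2.0 = -2
E[Y] = -2 * (-2) + 2 = 6

6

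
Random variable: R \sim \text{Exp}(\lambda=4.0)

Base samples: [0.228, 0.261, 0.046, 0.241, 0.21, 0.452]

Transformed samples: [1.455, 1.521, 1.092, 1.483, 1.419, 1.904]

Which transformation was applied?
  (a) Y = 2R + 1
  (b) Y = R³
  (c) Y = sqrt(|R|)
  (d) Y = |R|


Checking option (a) Y = 2R + 1:
  R = 0.228 -> Y = 1.455 ✓
  R = 0.261 -> Y = 1.521 ✓
  R = 0.046 -> Y = 1.092 ✓
All samples match this transformation.

(a) 2R + 1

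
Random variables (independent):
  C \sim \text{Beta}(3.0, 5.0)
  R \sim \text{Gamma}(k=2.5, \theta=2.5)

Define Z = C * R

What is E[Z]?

For independent RVs: E[XY] = E[X]*E[Y]
E[C] = 0.375
E[R] = 6.25
E[Z] = 0.375 * 6.25 = 2.34375

2.34375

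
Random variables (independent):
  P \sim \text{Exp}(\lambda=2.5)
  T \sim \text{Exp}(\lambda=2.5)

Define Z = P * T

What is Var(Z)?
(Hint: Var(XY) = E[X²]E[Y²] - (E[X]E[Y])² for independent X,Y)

Var(XY) = E[X²]E[Y²] - (E[X]E[Y])²
E[P] = 0.4, Var(P) = 0.16
E[T] = 0.4, Var(T) = 0.16
E[P²] = 0.16 + 0.4² = 0.32
E[T²] = 0.16 + 0.4² = 0.32
Var(Z) = 0.32*0.32 - (0.4*0.4)²
= 0.1024 - 0.0256 = 0.0768

0.0768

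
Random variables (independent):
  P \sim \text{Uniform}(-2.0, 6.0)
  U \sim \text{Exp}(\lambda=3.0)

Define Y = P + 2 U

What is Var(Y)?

For independent RVs: Var(aX + bY) = a²Var(X) + b²Var(Y)
Var(P) = 5.3333333
Var(U) = 0.11111111
Var(Y) = 1²*5.3333333 + 2²*0.11111111
= 1*5.3333333 + 4*0.11111111 = 5.7777778

5.7777778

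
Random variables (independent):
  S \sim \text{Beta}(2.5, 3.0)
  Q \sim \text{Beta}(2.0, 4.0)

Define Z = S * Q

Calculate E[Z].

For independent RVs: E[XY] = E[X]*E[Y]
E[S] = 0.45454545
E[Q] = 0.33333333
E[Z] = 0.45454545 * 0.33333333 = 0.15151515

0.15151515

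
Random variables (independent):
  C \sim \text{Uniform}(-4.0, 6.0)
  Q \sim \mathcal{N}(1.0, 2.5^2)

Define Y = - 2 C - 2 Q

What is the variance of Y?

For independent RVs: Var(aX + bY) = a²Var(X) + b²Var(Y)
Var(C) = 8.3333333
Var(Q) = 6.25
Var(Y) = (-2)²*8.3333333 + (-2)²*6.25
= 4*8.3333333 + 4*6.25 = 58.333333

58.333333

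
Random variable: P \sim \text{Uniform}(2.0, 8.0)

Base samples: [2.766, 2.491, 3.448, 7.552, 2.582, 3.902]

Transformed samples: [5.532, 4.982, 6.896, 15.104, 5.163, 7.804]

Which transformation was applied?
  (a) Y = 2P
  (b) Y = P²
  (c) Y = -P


Checking option (a) Y = 2P:
  P = 2.766 -> Y = 5.532 ✓
  P = 2.491 -> Y = 4.982 ✓
  P = 3.448 -> Y = 6.896 ✓
All samples match this transformation.

(a) 2P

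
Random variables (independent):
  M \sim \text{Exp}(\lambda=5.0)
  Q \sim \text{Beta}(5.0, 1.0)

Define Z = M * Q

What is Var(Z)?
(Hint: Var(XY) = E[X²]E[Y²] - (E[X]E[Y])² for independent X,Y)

Var(XY) = E[X²]E[Y²] - (E[X]E[Y])²
E[M] = 0.2, Var(M) = 0.04
E[Q] = 0.83333333, Var(Q) = 0.01984127
E[M²] = 0.04 + 0.2² = 0.08
E[Q²] = 0.01984127 + 0.83333333² = 0.71428571
Var(Z) = 0.08*0.71428571 - (0.2*0.83333333)²
= 0.057142857 - 0.027777778 = 0.029365079

0.029365079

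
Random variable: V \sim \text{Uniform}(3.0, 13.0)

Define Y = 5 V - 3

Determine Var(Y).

For Y = aV + b: Var(Y) = a² * Var(V)
Var(V) = (13 - 3)^2/12 = 8.3333333
Var(Y) = 5² * 8.3333333 = 25 * 8.3333333 = 208.33333

208.33333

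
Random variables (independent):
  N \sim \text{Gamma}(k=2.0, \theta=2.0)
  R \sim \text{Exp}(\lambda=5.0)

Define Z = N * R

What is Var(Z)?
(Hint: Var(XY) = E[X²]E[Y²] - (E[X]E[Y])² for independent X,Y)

Var(XY) = E[X²]E[Y²] - (E[X]E[Y])²
E[N] = 4, Var(N) = 8
E[R] = 0.2, Var(R) = 0.04
E[N²] = 8 + 4² = 24
E[R²] = 0.04 + 0.2² = 0.08
Var(Z) = 24*0.08 - (4*0.2)²
= 1.92 - 0.64 = 1.28

1.28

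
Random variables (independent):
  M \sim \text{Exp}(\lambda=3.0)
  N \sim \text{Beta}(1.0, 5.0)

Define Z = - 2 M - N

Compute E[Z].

E[Z] = -2*E[M] - 1*E[N]
E[M] = 0.33333333
E[N] = 0.16666667
E[Z] = -2*0.33333333 - 1*0.16666667 = -0.83333333

-0.83333333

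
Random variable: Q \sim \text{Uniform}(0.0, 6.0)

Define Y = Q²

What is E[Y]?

Using E[X²] = Var(X) + (E[X])²:
E[Q] = 3
Var(Q) = (6 - 0)^2/12 = 3
E[Q²] = 3 + 3² = 3 + 9 = 12

12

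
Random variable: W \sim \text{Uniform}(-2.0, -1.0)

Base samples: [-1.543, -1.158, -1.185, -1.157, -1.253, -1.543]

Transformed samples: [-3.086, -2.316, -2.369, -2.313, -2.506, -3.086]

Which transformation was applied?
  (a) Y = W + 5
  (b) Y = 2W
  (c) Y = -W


Checking option (b) Y = 2W:
  W = -1.543 -> Y = -3.086 ✓
  W = -1.158 -> Y = -2.316 ✓
  W = -1.185 -> Y = -2.369 ✓
All samples match this transformation.

(b) 2W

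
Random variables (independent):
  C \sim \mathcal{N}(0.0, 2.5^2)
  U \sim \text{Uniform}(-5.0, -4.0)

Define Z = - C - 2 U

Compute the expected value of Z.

E[Z] = -1*E[C] - 2*E[U]
E[C] = 0
E[U] = -4.5
E[Z] = -1*0 - 2*(-4.5) = 9

9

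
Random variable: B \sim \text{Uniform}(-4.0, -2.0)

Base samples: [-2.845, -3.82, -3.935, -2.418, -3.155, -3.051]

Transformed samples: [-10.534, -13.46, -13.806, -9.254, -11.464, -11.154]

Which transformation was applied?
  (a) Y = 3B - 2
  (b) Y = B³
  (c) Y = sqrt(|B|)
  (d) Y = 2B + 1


Checking option (a) Y = 3B - 2:
  B = -2.845 -> Y = -10.534 ✓
  B = -3.82 -> Y = -13.46 ✓
  B = -3.935 -> Y = -13.806 ✓
All samples match this transformation.

(a) 3B - 2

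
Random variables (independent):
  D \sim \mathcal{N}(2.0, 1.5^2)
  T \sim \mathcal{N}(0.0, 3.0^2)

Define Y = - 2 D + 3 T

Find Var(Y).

For independent RVs: Var(aX + bY) = a²Var(X) + b²Var(Y)
Var(D) = 2.25
Var(T) = 9
Var(Y) = (-2)²*2.25 + 3²*9
= 4*2.25 + 9*9 = 90

90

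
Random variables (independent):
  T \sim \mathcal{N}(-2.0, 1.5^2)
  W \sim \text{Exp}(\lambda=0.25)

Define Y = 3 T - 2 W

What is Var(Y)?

For independent RVs: Var(aX + bY) = a²Var(X) + b²Var(Y)
Var(T) = 2.25
Var(W) = 16
Var(Y) = 3²*2.25 + (-2)²*16
= 9*2.25 + 4*16 = 84.25

84.25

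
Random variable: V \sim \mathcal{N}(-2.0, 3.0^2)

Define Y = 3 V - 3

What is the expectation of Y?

For Y = 3V - 3:
E[Y] = 3 * E[V] - 3
E[V] = -2.0 = -2
E[Y] = 3 * (-2) - 3 = -9

-9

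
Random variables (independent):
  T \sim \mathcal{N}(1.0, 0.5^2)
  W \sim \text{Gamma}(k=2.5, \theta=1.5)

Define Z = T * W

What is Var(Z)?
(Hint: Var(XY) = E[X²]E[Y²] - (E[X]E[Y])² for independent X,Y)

Var(XY) = E[X²]E[Y²] - (E[X]E[Y])²
E[T] = 1, Var(T) = 0.25
E[W] = 3.75, Var(W) = 5.625
E[T²] = 0.25 + 1² = 1.25
E[W²] = 5.625 + 3.75² = 19.6875
Var(Z) = 1.25*19.6875 - (1*3.75)²
= 24.609375 - 14.0625 = 10.546875

10.546875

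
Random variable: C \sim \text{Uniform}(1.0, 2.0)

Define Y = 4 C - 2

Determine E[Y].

For Y = 4C - 2:
E[Y] = 4 * E[C] - 2
E[C] = (1 + 2)/2 = 1.5
E[Y] = 4 * 1.5 - 2 = 4

4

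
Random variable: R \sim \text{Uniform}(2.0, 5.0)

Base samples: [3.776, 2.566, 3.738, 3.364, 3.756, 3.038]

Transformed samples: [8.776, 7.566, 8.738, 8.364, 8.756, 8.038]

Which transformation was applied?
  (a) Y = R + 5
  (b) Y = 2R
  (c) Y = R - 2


Checking option (a) Y = R + 5:
  R = 3.776 -> Y = 8.776 ✓
  R = 2.566 -> Y = 7.566 ✓
  R = 3.738 -> Y = 8.738 ✓
All samples match this transformation.

(a) R + 5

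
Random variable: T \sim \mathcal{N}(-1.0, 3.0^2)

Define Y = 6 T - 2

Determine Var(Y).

For Y = aT + b: Var(Y) = a² * Var(T)
Var(T) = 3.0^2 = 9
Var(Y) = 6² * 9 = 36 * 9 = 324

324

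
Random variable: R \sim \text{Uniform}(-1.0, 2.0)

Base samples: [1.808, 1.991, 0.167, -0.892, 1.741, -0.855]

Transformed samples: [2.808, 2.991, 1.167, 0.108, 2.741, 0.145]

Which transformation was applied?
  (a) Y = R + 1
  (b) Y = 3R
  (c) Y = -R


Checking option (a) Y = R + 1:
  R = 1.808 -> Y = 2.808 ✓
  R = 1.991 -> Y = 2.991 ✓
  R = 0.167 -> Y = 1.167 ✓
All samples match this transformation.

(a) R + 1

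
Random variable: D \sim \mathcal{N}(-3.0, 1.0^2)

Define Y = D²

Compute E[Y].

Using E[X²] = Var(X) + (E[X])²:
E[D] = -3
Var(D) = 1.0^2 = 1
E[D²] = 1 + (-3)² = 1 + 9 = 10

10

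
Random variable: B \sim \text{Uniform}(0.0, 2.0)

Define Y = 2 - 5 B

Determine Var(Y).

For Y = aB + b: Var(Y) = a² * Var(B)
Var(B) = (2 - 0)^2/12 = 0.33333333
Var(Y) = (-5)² * 0.33333333 = 25 * 0.33333333 = 8.3333333

8.3333333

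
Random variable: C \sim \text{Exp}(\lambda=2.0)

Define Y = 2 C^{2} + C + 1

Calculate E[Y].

E[Y] = 2*E[C²] + 1*E[C] + 1
E[C] = 0.5
E[C²] = Var(C) + (E[C])² = 0.25 + 0.25 = 0.5
E[Y] = 2*0.5 + 1*0.5 + 1 = 2.5

2.5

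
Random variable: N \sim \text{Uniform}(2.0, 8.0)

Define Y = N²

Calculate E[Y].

E[N²] = Var(N) + (E[N])² = 3 + 25 = 28

28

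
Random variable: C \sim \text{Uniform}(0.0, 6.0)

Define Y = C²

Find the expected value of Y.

Using E[X²] = Var(X) + (E[X])²:
E[C] = 3
Var(C) = (6 - 0)^2/12 = 3
E[C²] = 3 + 3² = 3 + 9 = 12

12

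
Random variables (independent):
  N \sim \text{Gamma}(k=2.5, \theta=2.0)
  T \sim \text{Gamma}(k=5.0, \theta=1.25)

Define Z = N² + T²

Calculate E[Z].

E[Z] = E[N²] + E[T²]
E[N²] = Var(N) + E[N]² = 10 + 25 = 35
E[T²] = Var(T) + E[T]² = 7.8125 + 39.0625 = 46.875
E[Z] = 35 + 46.875 = 81.875

81.875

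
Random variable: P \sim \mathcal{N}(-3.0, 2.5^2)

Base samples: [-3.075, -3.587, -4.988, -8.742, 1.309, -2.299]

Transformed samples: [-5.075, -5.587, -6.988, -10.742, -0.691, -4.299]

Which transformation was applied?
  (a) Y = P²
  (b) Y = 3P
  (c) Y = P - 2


Checking option (c) Y = P - 2:
  P = -3.075 -> Y = -5.075 ✓
  P = -3.587 -> Y = -5.587 ✓
  P = -4.988 -> Y = -6.988 ✓
All samples match this transformation.

(c) P - 2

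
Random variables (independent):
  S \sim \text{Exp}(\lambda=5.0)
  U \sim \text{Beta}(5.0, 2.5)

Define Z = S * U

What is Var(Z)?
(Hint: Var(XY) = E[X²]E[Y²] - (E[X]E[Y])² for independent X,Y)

Var(XY) = E[X²]E[Y²] - (E[X]E[Y])²
E[S] = 0.2, Var(S) = 0.04
E[U] = 0.66666667, Var(U) = 0.026143791
E[S²] = 0.04 + 0.2² = 0.08
E[U²] = 0.026143791 + 0.66666667² = 0.47058824
Var(Z) = 0.08*0.47058824 - (0.2*0.66666667)²
= 0.037647059 - 0.017777778 = 0.019869281

0.019869281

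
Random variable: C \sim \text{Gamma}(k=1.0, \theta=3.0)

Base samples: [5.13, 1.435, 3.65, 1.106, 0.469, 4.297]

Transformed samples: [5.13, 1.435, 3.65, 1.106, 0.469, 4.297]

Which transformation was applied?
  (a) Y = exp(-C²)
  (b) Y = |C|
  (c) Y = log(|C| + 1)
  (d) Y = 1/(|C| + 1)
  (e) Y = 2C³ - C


Checking option (b) Y = |C|:
  C = 5.13 -> Y = 5.13 ✓
  C = 1.435 -> Y = 1.435 ✓
  C = 3.65 -> Y = 3.65 ✓
All samples match this transformation.

(b) |C|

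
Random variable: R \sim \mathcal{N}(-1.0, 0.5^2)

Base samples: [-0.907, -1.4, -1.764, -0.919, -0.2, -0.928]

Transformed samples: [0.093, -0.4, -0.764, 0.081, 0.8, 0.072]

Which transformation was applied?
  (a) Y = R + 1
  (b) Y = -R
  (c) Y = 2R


Checking option (a) Y = R + 1:
  R = -0.907 -> Y = 0.093 ✓
  R = -1.4 -> Y = -0.4 ✓
  R = -1.764 -> Y = -0.764 ✓
All samples match this transformation.

(a) R + 1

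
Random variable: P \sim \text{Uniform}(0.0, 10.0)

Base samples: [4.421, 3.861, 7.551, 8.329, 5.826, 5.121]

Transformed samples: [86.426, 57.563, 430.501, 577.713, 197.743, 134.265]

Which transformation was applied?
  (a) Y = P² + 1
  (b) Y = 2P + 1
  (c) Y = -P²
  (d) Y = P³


Checking option (d) Y = P³:
  P = 4.421 -> Y = 86.426 ✓
  P = 3.861 -> Y = 57.563 ✓
  P = 7.551 -> Y = 430.501 ✓
All samples match this transformation.

(d) P³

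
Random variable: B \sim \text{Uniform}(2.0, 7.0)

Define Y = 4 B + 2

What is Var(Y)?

For Y = aB + b: Var(Y) = a² * Var(B)
Var(B) = (7 - 2)^2/12 = 2.0833333
Var(Y) = 4² * 2.0833333 = 16 * 2.0833333 = 33.333333

33.333333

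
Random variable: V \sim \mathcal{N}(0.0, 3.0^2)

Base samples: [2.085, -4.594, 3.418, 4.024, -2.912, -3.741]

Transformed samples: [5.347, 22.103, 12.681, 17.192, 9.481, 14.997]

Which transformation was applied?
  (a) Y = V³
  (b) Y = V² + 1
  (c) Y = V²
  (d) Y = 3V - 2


Checking option (b) Y = V² + 1:
  V = 2.085 -> Y = 5.347 ✓
  V = -4.594 -> Y = 22.103 ✓
  V = 3.418 -> Y = 12.681 ✓
All samples match this transformation.

(b) V² + 1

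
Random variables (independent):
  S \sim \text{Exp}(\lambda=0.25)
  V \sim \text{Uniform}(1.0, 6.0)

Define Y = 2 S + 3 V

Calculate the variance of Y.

For independent RVs: Var(aX + bY) = a²Var(X) + b²Var(Y)
Var(S) = 16
Var(V) = 2.0833333
Var(Y) = 2²*16 + 3²*2.0833333
= 4*16 + 9*2.0833333 = 82.75

82.75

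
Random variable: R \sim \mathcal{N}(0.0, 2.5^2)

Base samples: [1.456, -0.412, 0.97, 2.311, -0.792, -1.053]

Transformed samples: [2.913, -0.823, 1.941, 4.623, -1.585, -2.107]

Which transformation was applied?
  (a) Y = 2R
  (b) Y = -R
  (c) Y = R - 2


Checking option (a) Y = 2R:
  R = 1.456 -> Y = 2.913 ✓
  R = -0.412 -> Y = -0.823 ✓
  R = 0.97 -> Y = 1.941 ✓
All samples match this transformation.

(a) 2R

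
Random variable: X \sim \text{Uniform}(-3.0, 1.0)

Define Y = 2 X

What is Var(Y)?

For Y = aX + b: Var(Y) = a² * Var(X)
Var(X) = (1 + 3)^2/12 = 1.3333333
Var(Y) = 2² * 1.3333333 = 4 * 1.3333333 = 5.3333333

5.3333333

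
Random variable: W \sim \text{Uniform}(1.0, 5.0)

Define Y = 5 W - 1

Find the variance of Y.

For Y = aW + b: Var(Y) = a² * Var(W)
Var(W) = (5 - 1)^2/12 = 1.3333333
Var(Y) = 5² * 1.3333333 = 25 * 1.3333333 = 33.333333

33.333333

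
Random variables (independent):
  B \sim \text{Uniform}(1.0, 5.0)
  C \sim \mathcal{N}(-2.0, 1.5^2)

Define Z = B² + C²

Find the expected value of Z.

E[Z] = E[B²] + E[C²]
E[B²] = Var(B) + E[B]² = 1.3333333 + 9 = 10.333333
E[C²] = Var(C) + E[C]² = 2.25 + 4 = 6.25
E[Z] = 10.333333 + 6.25 = 16.583333

16.583333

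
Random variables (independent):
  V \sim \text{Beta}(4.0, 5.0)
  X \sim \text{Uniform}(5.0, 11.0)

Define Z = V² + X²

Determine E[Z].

E[Z] = E[V²] + E[X²]
E[V²] = Var(V) + E[V]² = 0.024691358 + 0.19753086 = 0.22222222
E[X²] = Var(X) + E[X]² = 3 + 64 = 67
E[Z] = 0.22222222 + 67 = 67.222222

67.222222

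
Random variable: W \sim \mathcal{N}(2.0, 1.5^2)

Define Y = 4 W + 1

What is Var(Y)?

For Y = aW + b: Var(Y) = a² * Var(W)
Var(W) = 1.5^2 = 2.25
Var(Y) = 4² * 2.25 = 16 * 2.25 = 36

36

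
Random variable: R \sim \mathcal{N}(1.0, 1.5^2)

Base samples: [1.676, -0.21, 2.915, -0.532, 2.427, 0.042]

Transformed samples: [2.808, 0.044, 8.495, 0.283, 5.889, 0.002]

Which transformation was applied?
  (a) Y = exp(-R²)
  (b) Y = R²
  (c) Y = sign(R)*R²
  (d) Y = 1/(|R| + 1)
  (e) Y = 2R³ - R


Checking option (b) Y = R²:
  R = 1.676 -> Y = 2.808 ✓
  R = -0.21 -> Y = 0.044 ✓
  R = 2.915 -> Y = 8.495 ✓
All samples match this transformation.

(b) R²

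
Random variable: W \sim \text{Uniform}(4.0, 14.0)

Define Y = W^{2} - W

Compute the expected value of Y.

E[Y] = 1*E[W²] - 1*E[W]
E[W] = 9
E[W²] = Var(W) + (E[W])² = 8.3333333 + 81 = 89.333333
E[Y] = 1*89.333333 - 1*9 = 80.333333

80.333333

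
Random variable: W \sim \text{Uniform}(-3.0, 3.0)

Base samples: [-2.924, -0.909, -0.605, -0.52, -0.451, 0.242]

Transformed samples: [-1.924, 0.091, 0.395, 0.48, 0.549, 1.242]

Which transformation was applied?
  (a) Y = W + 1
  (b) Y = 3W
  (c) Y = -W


Checking option (a) Y = W + 1:
  W = -2.924 -> Y = -1.924 ✓
  W = -0.909 -> Y = 0.091 ✓
  W = -0.605 -> Y = 0.395 ✓
All samples match this transformation.

(a) W + 1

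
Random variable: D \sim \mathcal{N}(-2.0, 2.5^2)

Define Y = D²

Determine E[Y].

Using E[X²] = Var(X) + (E[X])²:
E[D] = -2
Var(D) = 2.5^2 = 6.25
E[D²] = 6.25 + (-2)² = 6.25 + 4 = 10.25

10.25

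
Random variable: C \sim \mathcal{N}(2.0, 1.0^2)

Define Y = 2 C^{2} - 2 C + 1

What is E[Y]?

E[Y] = 2*E[C²] - 2*E[C] + 1
E[C] = 2
E[C²] = Var(C) + (E[C])² = 1 + 4 = 5
E[Y] = 2*5 - 2*2 + 1 = 7

7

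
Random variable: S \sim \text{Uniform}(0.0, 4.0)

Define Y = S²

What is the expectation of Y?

Using E[X²] = Var(X) + (E[X])²:
E[S] = 2
Var(S) = (4 - 0)^2/12 = 1.3333333
E[S²] = 1.3333333 + 2² = 1.3333333 + 4 = 5.3333333

5.3333333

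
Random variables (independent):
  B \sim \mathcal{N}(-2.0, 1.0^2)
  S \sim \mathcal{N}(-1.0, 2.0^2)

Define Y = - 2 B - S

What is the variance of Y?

For independent RVs: Var(aX + bY) = a²Var(X) + b²Var(Y)
Var(B) = 1
Var(S) = 4
Var(Y) = (-2)²*1 + (-1)²*4
= 4*1 + 1*4 = 8

8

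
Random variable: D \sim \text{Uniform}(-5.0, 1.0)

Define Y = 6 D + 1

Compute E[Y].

For Y = 6D + 1:
E[Y] = 6 * E[D] + 1
E[D] = (-5 + 1)/2 = -2
E[Y] = 6 * (-2) + 1 = -11

-11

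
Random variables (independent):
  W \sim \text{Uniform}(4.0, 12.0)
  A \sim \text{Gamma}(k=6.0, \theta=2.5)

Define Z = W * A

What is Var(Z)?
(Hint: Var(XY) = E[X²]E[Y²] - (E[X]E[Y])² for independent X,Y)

Var(XY) = E[X²]E[Y²] - (E[X]E[Y])²
E[W] = 8, Var(W) = 5.3333333
E[A] = 15, Var(A) = 37.5
E[W²] = 5.3333333 + 8² = 69.333333
E[A²] = 37.5 + 15² = 262.5
Var(Z) = 69.333333*262.5 - (8*15)²
= 18200 - 14400 = 3800

3800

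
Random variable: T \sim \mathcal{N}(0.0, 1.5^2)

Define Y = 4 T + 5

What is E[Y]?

For Y = 4T + 5:
E[Y] = 4 * E[T] + 5
E[T] = 0.0 = 0
E[Y] = 4 * 0 + 5 = 5

5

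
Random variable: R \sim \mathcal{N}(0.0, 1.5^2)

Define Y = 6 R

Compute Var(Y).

For Y = aR + b: Var(Y) = a² * Var(R)
Var(R) = 1.5^2 = 2.25
Var(Y) = 6² * 2.25 = 36 * 2.25 = 81

81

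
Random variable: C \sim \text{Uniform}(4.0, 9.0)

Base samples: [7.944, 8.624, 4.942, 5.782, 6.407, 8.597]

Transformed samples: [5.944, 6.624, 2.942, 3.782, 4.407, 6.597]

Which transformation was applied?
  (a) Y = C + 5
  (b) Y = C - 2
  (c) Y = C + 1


Checking option (b) Y = C - 2:
  C = 7.944 -> Y = 5.944 ✓
  C = 8.624 -> Y = 6.624 ✓
  C = 4.942 -> Y = 2.942 ✓
All samples match this transformation.

(b) C - 2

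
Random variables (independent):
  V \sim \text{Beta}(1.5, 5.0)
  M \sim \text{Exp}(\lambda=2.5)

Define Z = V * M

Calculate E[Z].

For independent RVs: E[XY] = E[X]*E[Y]
E[V] = 0.23076923
E[M] = 0.4
E[Z] = 0.23076923 * 0.4 = 0.092307692

0.092307692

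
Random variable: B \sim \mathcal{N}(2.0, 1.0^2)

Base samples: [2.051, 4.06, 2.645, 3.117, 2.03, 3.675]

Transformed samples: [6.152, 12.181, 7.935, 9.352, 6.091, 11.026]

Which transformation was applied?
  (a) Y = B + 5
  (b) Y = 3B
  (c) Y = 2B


Checking option (b) Y = 3B:
  B = 2.051 -> Y = 6.152 ✓
  B = 4.06 -> Y = 12.181 ✓
  B = 2.645 -> Y = 7.935 ✓
All samples match this transformation.

(b) 3B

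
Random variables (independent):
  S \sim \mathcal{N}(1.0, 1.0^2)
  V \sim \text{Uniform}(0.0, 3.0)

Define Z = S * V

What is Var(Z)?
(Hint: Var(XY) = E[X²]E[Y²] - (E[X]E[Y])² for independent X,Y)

Var(XY) = E[X²]E[Y²] - (E[X]E[Y])²
E[S] = 1, Var(S) = 1
E[V] = 1.5, Var(V) = 0.75
E[S²] = 1 + 1² = 2
E[V²] = 0.75 + 1.5² = 3
Var(Z) = 2*3 - (1*1.5)²
= 6 - 2.25 = 3.75

3.75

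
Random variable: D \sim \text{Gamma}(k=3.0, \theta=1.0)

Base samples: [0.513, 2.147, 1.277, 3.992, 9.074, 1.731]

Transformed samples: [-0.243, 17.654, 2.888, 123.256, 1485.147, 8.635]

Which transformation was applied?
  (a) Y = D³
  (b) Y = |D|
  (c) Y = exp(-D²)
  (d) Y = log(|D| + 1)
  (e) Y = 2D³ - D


Checking option (e) Y = 2D³ - D:
  D = 0.513 -> Y = -0.243 ✓
  D = 2.147 -> Y = 17.654 ✓
  D = 1.277 -> Y = 2.888 ✓
All samples match this transformation.

(e) 2D³ - D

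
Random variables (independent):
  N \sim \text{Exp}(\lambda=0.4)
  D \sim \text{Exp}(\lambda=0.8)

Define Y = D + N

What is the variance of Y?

For independent RVs: Var(aX + bY) = a²Var(X) + b²Var(Y)
Var(N) = 6.25
Var(D) = 1.5625
Var(Y) = 1²*6.25 + 1²*1.5625
= 1*6.25 + 1*1.5625 = 7.8125

7.8125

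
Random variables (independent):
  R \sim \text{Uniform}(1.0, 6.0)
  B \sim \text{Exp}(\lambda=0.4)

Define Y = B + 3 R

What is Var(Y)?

For independent RVs: Var(aX + bY) = a²Var(X) + b²Var(Y)
Var(R) = 2.0833333
Var(B) = 6.25
Var(Y) = 3²*2.0833333 + 1²*6.25
= 9*2.0833333 + 1*6.25 = 25

25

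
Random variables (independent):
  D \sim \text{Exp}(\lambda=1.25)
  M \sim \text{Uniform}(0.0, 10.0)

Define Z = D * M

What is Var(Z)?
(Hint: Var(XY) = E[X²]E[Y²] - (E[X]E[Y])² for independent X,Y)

Var(XY) = E[X²]E[Y²] - (E[X]E[Y])²
E[D] = 0.8, Var(D) = 0.64
E[M] = 5, Var(M) = 8.3333333
E[D²] = 0.64 + 0.8² = 1.28
E[M²] = 8.3333333 + 5² = 33.333333
Var(Z) = 1.28*33.333333 - (0.8*5)²
= 42.666667 - 16 = 26.666667

26.666667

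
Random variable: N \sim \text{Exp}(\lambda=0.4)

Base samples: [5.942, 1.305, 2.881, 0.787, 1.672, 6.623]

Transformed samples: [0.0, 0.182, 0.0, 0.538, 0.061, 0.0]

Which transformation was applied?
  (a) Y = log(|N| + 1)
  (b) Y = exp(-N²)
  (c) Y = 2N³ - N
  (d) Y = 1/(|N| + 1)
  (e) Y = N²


Checking option (b) Y = exp(-N²):
  N = 5.942 -> Y = 0.0 ✓
  N = 1.305 -> Y = 0.182 ✓
  N = 2.881 -> Y = 0.0 ✓
All samples match this transformation.

(b) exp(-N²)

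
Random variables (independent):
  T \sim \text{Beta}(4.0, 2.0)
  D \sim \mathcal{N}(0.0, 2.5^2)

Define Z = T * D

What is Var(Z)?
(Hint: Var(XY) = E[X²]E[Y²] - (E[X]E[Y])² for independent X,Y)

Var(XY) = E[X²]E[Y²] - (E[X]E[Y])²
E[T] = 0.66666667, Var(T) = 0.031746032
E[D] = 0, Var(D) = 6.25
E[T²] = 0.031746032 + 0.66666667² = 0.47619048
E[D²] = 6.25 + 0² = 6.25
Var(Z) = 0.47619048*6.25 - (0.66666667*0)²
= 2.9761905 - 0 = 2.9761905

2.9761905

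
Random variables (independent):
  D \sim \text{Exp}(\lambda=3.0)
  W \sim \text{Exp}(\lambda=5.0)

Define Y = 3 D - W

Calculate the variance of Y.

For independent RVs: Var(aX + bY) = a²Var(X) + b²Var(Y)
Var(D) = 0.11111111
Var(W) = 0.04
Var(Y) = 3²*0.11111111 + (-1)²*0.04
= 9*0.11111111 + 1*0.04 = 1.04

1.04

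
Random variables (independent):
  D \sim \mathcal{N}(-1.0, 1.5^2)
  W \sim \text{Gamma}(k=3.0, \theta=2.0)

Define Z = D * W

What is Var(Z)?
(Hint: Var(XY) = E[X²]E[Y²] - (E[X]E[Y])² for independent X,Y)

Var(XY) = E[X²]E[Y²] - (E[X]E[Y])²
E[D] = -1, Var(D) = 2.25
E[W] = 6, Var(W) = 12
E[D²] = 2.25 + (-1)² = 3.25
E[W²] = 12 + 6² = 48
Var(Z) = 3.25*48 - (-1*6)²
= 156 - 36 = 120

120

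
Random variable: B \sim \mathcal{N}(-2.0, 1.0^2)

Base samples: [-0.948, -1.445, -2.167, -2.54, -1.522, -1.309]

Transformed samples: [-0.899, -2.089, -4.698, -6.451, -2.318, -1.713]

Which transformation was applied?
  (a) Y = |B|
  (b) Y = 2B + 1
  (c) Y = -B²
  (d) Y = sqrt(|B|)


Checking option (c) Y = -B²:
  B = -0.948 -> Y = -0.899 ✓
  B = -1.445 -> Y = -2.089 ✓
  B = -2.167 -> Y = -4.698 ✓
All samples match this transformation.

(c) -B²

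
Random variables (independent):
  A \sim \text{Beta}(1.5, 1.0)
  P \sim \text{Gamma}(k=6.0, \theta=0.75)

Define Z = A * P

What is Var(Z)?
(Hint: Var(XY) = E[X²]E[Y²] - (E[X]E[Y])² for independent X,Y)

Var(XY) = E[X²]E[Y²] - (E[X]E[Y])²
E[A] = 0.6, Var(A) = 0.068571429
E[P] = 4.5, Var(P) = 3.375
E[A²] = 0.068571429 + 0.6² = 0.42857143
E[P²] = 3.375 + 4.5² = 23.625
Var(Z) = 0.42857143*23.625 - (0.6*4.5)²
= 10.125 - 7.29 = 2.835

2.835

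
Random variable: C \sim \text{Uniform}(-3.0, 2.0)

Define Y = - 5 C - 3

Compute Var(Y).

For Y = aC + b: Var(Y) = a² * Var(C)
Var(C) = (2 + 3)^2/12 = 2.0833333
Var(Y) = (-5)² * 2.0833333 = 25 * 2.0833333 = 52.083333

52.083333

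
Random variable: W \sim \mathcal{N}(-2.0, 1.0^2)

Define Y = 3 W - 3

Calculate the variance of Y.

For Y = aW + b: Var(Y) = a² * Var(W)
Var(W) = 1.0^2 = 1
Var(Y) = 3² * 1 = 9 * 1 = 9

9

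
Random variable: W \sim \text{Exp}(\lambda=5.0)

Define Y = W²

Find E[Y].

E[W²] = Var(W) + (E[W])² = 0.04 + 0.04 = 0.08

0.08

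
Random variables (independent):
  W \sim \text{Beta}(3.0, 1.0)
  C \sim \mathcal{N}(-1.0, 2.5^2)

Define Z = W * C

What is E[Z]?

For independent RVs: E[XY] = E[X]*E[Y]
E[W] = 0.75
E[C] = -1
E[Z] = 0.75 * (-1) = -0.75

-0.75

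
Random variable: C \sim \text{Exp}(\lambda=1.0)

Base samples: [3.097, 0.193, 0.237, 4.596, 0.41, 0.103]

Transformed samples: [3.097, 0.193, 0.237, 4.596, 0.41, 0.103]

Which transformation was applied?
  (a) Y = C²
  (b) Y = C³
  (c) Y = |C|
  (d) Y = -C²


Checking option (c) Y = |C|:
  C = 3.097 -> Y = 3.097 ✓
  C = 0.193 -> Y = 0.193 ✓
  C = 0.237 -> Y = 0.237 ✓
All samples match this transformation.

(c) |C|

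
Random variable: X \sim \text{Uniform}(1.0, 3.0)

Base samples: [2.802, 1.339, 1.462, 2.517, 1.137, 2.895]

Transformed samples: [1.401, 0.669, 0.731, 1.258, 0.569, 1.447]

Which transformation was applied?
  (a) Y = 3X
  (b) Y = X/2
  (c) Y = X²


Checking option (b) Y = X/2:
  X = 2.802 -> Y = 1.401 ✓
  X = 1.339 -> Y = 0.669 ✓
  X = 1.462 -> Y = 0.731 ✓
All samples match this transformation.

(b) X/2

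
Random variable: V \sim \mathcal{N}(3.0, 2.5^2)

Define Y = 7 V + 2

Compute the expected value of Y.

For Y = 7V + 2:
E[Y] = 7 * E[V] + 2
E[V] = 3.0 = 3
E[Y] = 7 * 3 + 2 = 23

23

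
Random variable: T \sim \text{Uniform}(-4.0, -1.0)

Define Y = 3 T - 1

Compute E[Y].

For Y = 3T - 1:
E[Y] = 3 * E[T] - 1
E[T] = (-4 - 1)/2 = -2.5
E[Y] = 3 * (-2.5) - 1 = -8.5

-8.5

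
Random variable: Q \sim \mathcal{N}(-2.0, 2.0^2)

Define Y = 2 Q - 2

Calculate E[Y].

For Y = 2Q - 2:
E[Y] = 2 * E[Q] - 2
E[Q] = -2.0 = -2
E[Y] = 2 * (-2) - 2 = -6

-6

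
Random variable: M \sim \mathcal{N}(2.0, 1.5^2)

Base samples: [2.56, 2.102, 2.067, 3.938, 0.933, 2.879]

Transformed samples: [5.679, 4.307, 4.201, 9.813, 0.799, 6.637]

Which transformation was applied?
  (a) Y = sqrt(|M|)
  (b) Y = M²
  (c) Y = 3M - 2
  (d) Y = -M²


Checking option (c) Y = 3M - 2:
  M = 2.56 -> Y = 5.679 ✓
  M = 2.102 -> Y = 4.307 ✓
  M = 2.067 -> Y = 4.201 ✓
All samples match this transformation.

(c) 3M - 2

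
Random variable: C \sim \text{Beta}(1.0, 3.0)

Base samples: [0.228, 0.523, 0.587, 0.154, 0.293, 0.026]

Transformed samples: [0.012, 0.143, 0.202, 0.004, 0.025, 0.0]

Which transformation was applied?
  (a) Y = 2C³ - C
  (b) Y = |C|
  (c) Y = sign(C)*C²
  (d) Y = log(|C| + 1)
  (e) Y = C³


Checking option (e) Y = C³:
  C = 0.228 -> Y = 0.012 ✓
  C = 0.523 -> Y = 0.143 ✓
  C = 0.587 -> Y = 0.202 ✓
All samples match this transformation.

(e) C³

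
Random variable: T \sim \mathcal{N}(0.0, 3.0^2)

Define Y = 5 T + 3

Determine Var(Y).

For Y = aT + b: Var(Y) = a² * Var(T)
Var(T) = 3.0^2 = 9
Var(Y) = 5² * 9 = 25 * 9 = 225

225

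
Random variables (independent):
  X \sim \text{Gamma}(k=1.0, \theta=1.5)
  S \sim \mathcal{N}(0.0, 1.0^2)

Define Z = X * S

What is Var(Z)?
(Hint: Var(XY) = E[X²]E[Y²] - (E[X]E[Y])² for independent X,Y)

Var(XY) = E[X²]E[Y²] - (E[X]E[Y])²
E[X] = 1.5, Var(X) = 2.25
E[S] = 0, Var(S) = 1
E[X²] = 2.25 + 1.5² = 4.5
E[S²] = 1 + 0² = 1
Var(Z) = 4.5*1 - (1.5*0)²
= 4.5 - 0 = 4.5

4.5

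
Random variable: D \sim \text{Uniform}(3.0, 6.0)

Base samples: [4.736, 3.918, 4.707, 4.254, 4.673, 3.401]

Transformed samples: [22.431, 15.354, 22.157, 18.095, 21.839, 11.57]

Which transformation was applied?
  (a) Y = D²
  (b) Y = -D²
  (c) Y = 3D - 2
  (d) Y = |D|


Checking option (a) Y = D²:
  D = 4.736 -> Y = 22.431 ✓
  D = 3.918 -> Y = 15.354 ✓
  D = 4.707 -> Y = 22.157 ✓
All samples match this transformation.

(a) D²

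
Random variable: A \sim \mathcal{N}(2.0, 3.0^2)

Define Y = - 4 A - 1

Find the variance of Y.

For Y = aA + b: Var(Y) = a² * Var(A)
Var(A) = 3.0^2 = 9
Var(Y) = (-4)² * 9 = 16 * 9 = 144

144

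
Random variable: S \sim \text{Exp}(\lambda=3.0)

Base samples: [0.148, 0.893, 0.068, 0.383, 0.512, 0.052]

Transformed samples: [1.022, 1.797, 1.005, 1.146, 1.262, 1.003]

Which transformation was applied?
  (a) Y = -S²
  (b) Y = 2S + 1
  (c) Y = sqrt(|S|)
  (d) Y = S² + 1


Checking option (d) Y = S² + 1:
  S = 0.148 -> Y = 1.022 ✓
  S = 0.893 -> Y = 1.797 ✓
  S = 0.068 -> Y = 1.005 ✓
All samples match this transformation.

(d) S² + 1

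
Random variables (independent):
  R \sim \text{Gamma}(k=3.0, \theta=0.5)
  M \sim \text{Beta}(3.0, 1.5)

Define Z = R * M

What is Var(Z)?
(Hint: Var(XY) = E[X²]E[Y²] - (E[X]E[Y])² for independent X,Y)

Var(XY) = E[X²]E[Y²] - (E[X]E[Y])²
E[R] = 1.5, Var(R) = 0.75
E[M] = 0.66666667, Var(M) = 0.04040404
E[R²] = 0.75 + 1.5² = 3
E[M²] = 0.04040404 + 0.66666667² = 0.48484848
Var(Z) = 3*0.48484848 - (1.5*0.66666667)²
= 1.4545455 - 1 = 0.45454545

0.45454545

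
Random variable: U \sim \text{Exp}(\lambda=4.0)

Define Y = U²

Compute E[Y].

E[U²] = Var(U) + (E[U])² = 0.0625 + 0.0625 = 0.125

0.125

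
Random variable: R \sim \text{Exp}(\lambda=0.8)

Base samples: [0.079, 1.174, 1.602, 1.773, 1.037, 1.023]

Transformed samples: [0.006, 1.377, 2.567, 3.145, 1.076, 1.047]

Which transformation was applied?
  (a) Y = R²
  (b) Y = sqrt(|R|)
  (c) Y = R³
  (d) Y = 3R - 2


Checking option (a) Y = R²:
  R = 0.079 -> Y = 0.006 ✓
  R = 1.174 -> Y = 1.377 ✓
  R = 1.602 -> Y = 2.567 ✓
All samples match this transformation.

(a) R²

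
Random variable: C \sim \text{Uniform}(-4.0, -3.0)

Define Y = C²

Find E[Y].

E[C²] = Var(C) + (E[C])² = 0.083333333 + 12.25 = 12.333333

12.333333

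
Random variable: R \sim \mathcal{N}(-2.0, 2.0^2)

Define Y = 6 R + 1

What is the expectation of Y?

For Y = 6R + 1:
E[Y] = 6 * E[R] + 1
E[R] = -2.0 = -2
E[Y] = 6 * (-2) + 1 = -11

-11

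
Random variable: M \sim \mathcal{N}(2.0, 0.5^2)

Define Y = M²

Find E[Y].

Using E[X²] = Var(X) + (E[X])²:
E[M] = 2
Var(M) = 0.5^2 = 0.25
E[M²] = 0.25 + 2² = 0.25 + 4 = 4.25

4.25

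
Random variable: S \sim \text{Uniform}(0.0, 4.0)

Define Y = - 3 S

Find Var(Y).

For Y = aS + b: Var(Y) = a² * Var(S)
Var(S) = (4 - 0)^2/12 = 1.3333333
Var(Y) = (-3)² * 1.3333333 = 9 * 1.3333333 = 12

12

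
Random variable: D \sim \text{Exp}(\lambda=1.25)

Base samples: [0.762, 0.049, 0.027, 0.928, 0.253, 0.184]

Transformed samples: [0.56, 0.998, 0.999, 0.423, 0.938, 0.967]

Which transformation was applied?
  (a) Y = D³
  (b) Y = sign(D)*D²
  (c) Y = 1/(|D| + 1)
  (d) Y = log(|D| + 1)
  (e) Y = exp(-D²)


Checking option (e) Y = exp(-D²):
  D = 0.762 -> Y = 0.56 ✓
  D = 0.049 -> Y = 0.998 ✓
  D = 0.027 -> Y = 0.999 ✓
All samples match this transformation.

(e) exp(-D²)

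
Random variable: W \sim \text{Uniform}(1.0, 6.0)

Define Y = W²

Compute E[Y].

E[W²] = Var(W) + (E[W])² = 2.0833333 + 12.25 = 14.333333

14.333333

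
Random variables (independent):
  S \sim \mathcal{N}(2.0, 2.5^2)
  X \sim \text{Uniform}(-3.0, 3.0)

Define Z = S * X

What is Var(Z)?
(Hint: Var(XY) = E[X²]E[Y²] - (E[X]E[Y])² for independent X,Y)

Var(XY) = E[X²]E[Y²] - (E[X]E[Y])²
E[S] = 2, Var(S) = 6.25
E[X] = 0, Var(X) = 3
E[S²] = 6.25 + 2² = 10.25
E[X²] = 3 + 0² = 3
Var(Z) = 10.25*3 - (2*0)²
= 30.75 - 0 = 30.75

30.75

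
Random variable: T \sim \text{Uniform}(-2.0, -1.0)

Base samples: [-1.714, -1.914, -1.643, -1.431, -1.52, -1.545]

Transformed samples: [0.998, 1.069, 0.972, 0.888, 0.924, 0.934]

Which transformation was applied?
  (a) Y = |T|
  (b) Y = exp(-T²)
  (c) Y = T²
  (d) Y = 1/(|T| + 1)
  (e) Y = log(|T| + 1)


Checking option (e) Y = log(|T| + 1):
  T = -1.714 -> Y = 0.998 ✓
  T = -1.914 -> Y = 1.069 ✓
  T = -1.643 -> Y = 0.972 ✓
All samples match this transformation.

(e) log(|T| + 1)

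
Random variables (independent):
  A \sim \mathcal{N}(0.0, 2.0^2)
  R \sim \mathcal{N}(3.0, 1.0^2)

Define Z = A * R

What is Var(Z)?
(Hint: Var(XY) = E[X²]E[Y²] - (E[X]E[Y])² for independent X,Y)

Var(XY) = E[X²]E[Y²] - (E[X]E[Y])²
E[A] = 0, Var(A) = 4
E[R] = 3, Var(R) = 1
E[A²] = 4 + 0² = 4
E[R²] = 1 + 3² = 10
Var(Z) = 4*10 - (0*3)²
= 40 - 0 = 40

40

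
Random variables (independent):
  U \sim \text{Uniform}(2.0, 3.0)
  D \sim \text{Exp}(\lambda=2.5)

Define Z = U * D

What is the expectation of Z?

For independent RVs: E[XY] = E[X]*E[Y]
E[U] = 2.5
E[D] = 0.4
E[Z] = 2.5 * 0.4 = 1

1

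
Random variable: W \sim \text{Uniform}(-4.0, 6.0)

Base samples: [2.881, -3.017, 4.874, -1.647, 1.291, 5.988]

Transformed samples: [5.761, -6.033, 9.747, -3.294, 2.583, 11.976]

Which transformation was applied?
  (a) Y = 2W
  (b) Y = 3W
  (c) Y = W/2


Checking option (a) Y = 2W:
  W = 2.881 -> Y = 5.761 ✓
  W = -3.017 -> Y = -6.033 ✓
  W = 4.874 -> Y = 9.747 ✓
All samples match this transformation.

(a) 2W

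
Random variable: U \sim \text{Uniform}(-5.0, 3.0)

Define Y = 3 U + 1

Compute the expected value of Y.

For Y = 3U + 1:
E[Y] = 3 * E[U] + 1
E[U] = (-5 + 3)/2 = -1
E[Y] = 3 * (-1) + 1 = -2

-2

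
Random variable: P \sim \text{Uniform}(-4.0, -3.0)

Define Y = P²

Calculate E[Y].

Using E[X²] = Var(X) + (E[X])²:
E[P] = -3.5
Var(P) = (-3 + 4)^2/12 = 0.083333333
E[P²] = 0.083333333 + (-3.5)² = 0.083333333 + 12.25 = 12.333333

12.333333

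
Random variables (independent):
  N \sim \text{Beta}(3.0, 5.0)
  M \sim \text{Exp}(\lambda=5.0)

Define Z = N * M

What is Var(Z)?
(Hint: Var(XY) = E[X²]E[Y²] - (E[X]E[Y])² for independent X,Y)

Var(XY) = E[X²]E[Y²] - (E[X]E[Y])²
E[N] = 0.375, Var(N) = 0.026041667
E[M] = 0.2, Var(M) = 0.04
E[N²] = 0.026041667 + 0.375² = 0.16666667
E[M²] = 0.04 + 0.2² = 0.08
Var(Z) = 0.16666667*0.08 - (0.375*0.2)²
= 0.013333333 - 0.005625 = 0.0077083333

0.0077083333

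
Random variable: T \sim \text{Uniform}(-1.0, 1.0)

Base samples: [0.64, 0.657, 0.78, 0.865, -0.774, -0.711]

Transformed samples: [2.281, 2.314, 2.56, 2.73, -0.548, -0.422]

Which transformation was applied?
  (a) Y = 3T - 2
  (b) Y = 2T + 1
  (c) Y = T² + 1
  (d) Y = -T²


Checking option (b) Y = 2T + 1:
  T = 0.64 -> Y = 2.281 ✓
  T = 0.657 -> Y = 2.314 ✓
  T = 0.78 -> Y = 2.56 ✓
All samples match this transformation.

(b) 2T + 1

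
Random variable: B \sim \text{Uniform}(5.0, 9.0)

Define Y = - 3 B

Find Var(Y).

For Y = aB + b: Var(Y) = a² * Var(B)
Var(B) = (9 - 5)^2/12 = 1.3333333
Var(Y) = (-3)² * 1.3333333 = 9 * 1.3333333 = 12

12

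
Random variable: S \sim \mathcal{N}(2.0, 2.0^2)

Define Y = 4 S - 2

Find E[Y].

For Y = 4S - 2:
E[Y] = 4 * E[S] - 2
E[S] = 2.0 = 2
E[Y] = 4 * 2 - 2 = 6

6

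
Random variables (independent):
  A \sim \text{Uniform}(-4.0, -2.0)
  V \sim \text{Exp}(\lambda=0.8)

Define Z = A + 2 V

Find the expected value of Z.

E[Z] = 1*E[A] + 2*E[V]
E[A] = -3
E[V] = 1.25
E[Z] = 1*(-3) + 2*1.25 = -0.5

-0.5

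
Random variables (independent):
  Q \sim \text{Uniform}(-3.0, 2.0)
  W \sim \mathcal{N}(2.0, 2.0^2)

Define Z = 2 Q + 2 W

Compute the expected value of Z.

E[Z] = 2*E[Q] + 2*E[W]
E[Q] = -0.5
E[W] = 2
E[Z] = 2*(-0.5) + 2*2 = 3

3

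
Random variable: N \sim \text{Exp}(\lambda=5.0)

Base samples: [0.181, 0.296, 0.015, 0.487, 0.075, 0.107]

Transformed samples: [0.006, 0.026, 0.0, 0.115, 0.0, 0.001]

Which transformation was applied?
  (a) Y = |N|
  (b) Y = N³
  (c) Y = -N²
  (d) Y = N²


Checking option (b) Y = N³:
  N = 0.181 -> Y = 0.006 ✓
  N = 0.296 -> Y = 0.026 ✓
  N = 0.015 -> Y = 0.0 ✓
All samples match this transformation.

(b) N³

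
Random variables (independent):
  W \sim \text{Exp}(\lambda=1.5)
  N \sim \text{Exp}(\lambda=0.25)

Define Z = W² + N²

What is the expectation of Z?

E[Z] = E[W²] + E[N²]
E[W²] = Var(W) + E[W]² = 0.44444444 + 0.44444444 = 0.88888889
E[N²] = Var(N) + E[N]² = 16 + 16 = 32
E[Z] = 0.88888889 + 32 = 32.888889

32.888889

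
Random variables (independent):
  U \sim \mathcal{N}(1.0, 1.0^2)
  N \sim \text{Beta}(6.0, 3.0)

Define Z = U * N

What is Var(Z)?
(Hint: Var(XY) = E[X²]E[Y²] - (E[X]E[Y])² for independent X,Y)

Var(XY) = E[X²]E[Y²] - (E[X]E[Y])²
E[U] = 1, Var(U) = 1
E[N] = 0.66666667, Var(N) = 0.022222222
E[U²] = 1 + 1² = 2
E[N²] = 0.022222222 + 0.66666667² = 0.46666667
Var(Z) = 2*0.46666667 - (1*0.66666667)²
= 0.93333333 - 0.44444444 = 0.48888889

0.48888889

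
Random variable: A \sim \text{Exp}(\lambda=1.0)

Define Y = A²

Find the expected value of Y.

E[A²] = Var(A) + (E[A])² = 1 + 1 = 2

2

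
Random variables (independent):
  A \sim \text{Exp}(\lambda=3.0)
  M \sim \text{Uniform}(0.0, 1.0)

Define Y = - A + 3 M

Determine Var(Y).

For independent RVs: Var(aX + bY) = a²Var(X) + b²Var(Y)
Var(A) = 0.11111111
Var(M) = 0.083333333
Var(Y) = (-1)²*0.11111111 + 3²*0.083333333
= 1*0.11111111 + 9*0.083333333 = 0.86111111

0.86111111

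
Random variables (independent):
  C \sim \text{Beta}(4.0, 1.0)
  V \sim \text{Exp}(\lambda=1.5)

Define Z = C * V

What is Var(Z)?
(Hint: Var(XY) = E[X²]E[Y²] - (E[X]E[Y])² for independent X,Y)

Var(XY) = E[X²]E[Y²] - (E[X]E[Y])²
E[C] = 0.8, Var(C) = 0.026666667
E[V] = 0.66666667, Var(V) = 0.44444444
E[C²] = 0.026666667 + 0.8² = 0.66666667
E[V²] = 0.44444444 + 0.66666667² = 0.88888889
Var(Z) = 0.66666667*0.88888889 - (0.8*0.66666667)²
= 0.59259259 - 0.28444444 = 0.30814815

0.30814815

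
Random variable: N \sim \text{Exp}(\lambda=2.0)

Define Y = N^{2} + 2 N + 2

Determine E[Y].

E[Y] = 1*E[N²] + 2*E[N] + 2
E[N] = 0.5
E[N²] = Var(N) + (E[N])² = 0.25 + 0.25 = 0.5
E[Y] = 1*0.5 + 2*0.5 + 2 = 3.5

3.5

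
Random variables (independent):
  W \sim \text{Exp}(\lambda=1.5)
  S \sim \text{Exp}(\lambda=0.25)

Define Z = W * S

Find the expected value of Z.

For independent RVs: E[XY] = E[X]*E[Y]
E[W] = 0.66666667
E[S] = 4
E[Z] = 0.66666667 * 4 = 2.6666667

2.6666667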